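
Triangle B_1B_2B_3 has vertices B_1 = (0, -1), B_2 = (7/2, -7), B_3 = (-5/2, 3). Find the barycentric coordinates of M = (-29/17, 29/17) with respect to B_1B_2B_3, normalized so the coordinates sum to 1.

Signed area of the reference triangle: [B_1B_2B_3] = ½·(0·(-7−3) + (7/2)·(3−(-1)) + (-5/2)·(-1−(-7))) = ½·(0 + 14 − 15) = -1/2.
[MB_2B_3] = ½·((-29/17)·(-7−3) + (7/2)·(3−(29/17)) + (-5/2)·(29/17−(-7))) = ½·(290/17 + 77/17 − 370/17) = -3/34, so the B_1-coordinate is (-3/34)/(-1/2) = 3/17.
[B_1MB_3] = ½·(0·(29/17−3) + (-29/17)·(3−(-1)) + (-5/2)·(-1−(29/17))) = ½·(0 − 116/17 + 115/17) = -1/34, so the B_2-coordinate is 1/17.
[B_1B_2M] = ½·(0·(-7−(29/17)) + (7/2)·(29/17−(-1)) + (-29/17)·(-1−(-7))) = ½·(0 + 161/17 − 174/17) = -13/34, so the B_3-coordinate is 13/17.
Check: 3/17 + 1/17 + 13/17 = 1.

(3/17, 1/17, 13/17)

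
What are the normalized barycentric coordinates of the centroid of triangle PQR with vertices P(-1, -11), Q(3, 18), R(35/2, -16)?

The centroid is the average of the vertices, so each weight is 1/3.

(1/3, 1/3, 1/3)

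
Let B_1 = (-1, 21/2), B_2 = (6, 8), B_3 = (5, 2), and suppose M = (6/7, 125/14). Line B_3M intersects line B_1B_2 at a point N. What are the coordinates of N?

(1/6, 121/12)

Barycentric coordinates of M with respect to B_1B_2B_3: (5/7, 1/7, 1/7).
On side B_1B_2 the B_3-coordinate is zero; dropping M's B_3-weight 1/7 and renormalizing the remaining 5/7 : 1/7 gives weights 5/6, 1/6 on B_1, B_2.
N = (5/6)·(-1, 21/2) + (1/6)·(6, 8) = (1/6, 121/12).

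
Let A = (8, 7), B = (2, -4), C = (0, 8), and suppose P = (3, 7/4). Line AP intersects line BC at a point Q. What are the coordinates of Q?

Barycentric coordinates of P with respect to ABC: (1/4, 1/2, 1/4).
On side BC the A-coordinate is zero; dropping P's A-weight 1/4 and renormalizing the remaining 1/2 : 1/4 gives weights 2/3, 1/3 on B, C.
Q = (2/3)·(2, -4) + (1/3)·(0, 8) = (4/3, 0).

(4/3, 0)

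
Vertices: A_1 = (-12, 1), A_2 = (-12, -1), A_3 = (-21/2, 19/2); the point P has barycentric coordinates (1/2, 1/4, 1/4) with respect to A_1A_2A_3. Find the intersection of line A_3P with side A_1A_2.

(-12, 1/3)

Line A_3P meets A_1A_2 where the A_3-coordinate vanishes; zeroing P's A_3-weight and renormalizing leaves A_1, A_2-weights 1/2 : 1/4 → (2/3, 1/3).
So Q = (2/3)·A_1 + (1/3)·A_2 = (-12, 1/3).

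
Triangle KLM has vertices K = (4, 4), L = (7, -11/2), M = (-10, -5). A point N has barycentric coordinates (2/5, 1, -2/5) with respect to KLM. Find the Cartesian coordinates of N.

(63/5, -19/10)

N = (2/5)·K + 1·L + (-2/5)·M.
x-coordinate: (2/5)·4 + 1·7 + (-2/5)·(-10) = 63/5.
y-coordinate: (2/5)·4 + 1·(-11/2) + (-2/5)·(-5) = -19/10.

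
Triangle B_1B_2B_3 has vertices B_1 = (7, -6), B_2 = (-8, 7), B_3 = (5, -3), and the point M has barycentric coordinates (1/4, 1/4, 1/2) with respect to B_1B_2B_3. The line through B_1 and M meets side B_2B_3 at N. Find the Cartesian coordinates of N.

(2/3, 1/3)

Line B_1M meets B_2B_3 where the B_1-coordinate vanishes; zeroing M's B_1-weight and renormalizing leaves B_2, B_3-weights 1/4 : 1/2 → (1/3, 2/3).
So N = (1/3)·B_2 + (2/3)·B_3 = (2/3, 1/3).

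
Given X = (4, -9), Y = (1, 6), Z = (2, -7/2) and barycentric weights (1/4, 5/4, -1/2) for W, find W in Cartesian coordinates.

(5/4, 7)

W = (1/4)·X + (5/4)·Y + (-1/2)·Z.
x-coordinate: (1/4)·4 + (5/4)·1 + (-1/2)·2 = 5/4.
y-coordinate: (1/4)·(-9) + (5/4)·6 + (-1/2)·(-7/2) = 7.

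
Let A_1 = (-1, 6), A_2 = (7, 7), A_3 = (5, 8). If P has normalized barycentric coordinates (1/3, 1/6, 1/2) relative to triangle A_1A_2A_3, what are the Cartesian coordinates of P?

(10/3, 43/6)

P = (1/3)·A_1 + (1/6)·A_2 + (1/2)·A_3.
x-coordinate: (1/3)·(-1) + (1/6)·7 + (1/2)·5 = 10/3.
y-coordinate: (1/3)·6 + (1/6)·7 + (1/2)·8 = 43/6.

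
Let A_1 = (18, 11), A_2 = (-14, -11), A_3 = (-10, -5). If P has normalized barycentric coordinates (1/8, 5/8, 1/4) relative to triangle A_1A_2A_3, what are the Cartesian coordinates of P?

P = (1/8)·A_1 + (5/8)·A_2 + (1/4)·A_3.
x-coordinate: (1/8)·18 + (5/8)·(-14) + (1/4)·(-10) = -9.
y-coordinate: (1/8)·11 + (5/8)·(-11) + (1/4)·(-5) = -27/4.

(-9, -27/4)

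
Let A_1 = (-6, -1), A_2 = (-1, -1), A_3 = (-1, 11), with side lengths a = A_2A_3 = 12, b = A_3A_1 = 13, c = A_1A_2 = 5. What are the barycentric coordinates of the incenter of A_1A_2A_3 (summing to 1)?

The incenter has barycentric coordinates proportional to the opposite side lengths: (12 : 13 : 5).
Normalizing by 12+13+5 = 30 gives (2/5, 13/30, 1/6).

(2/5, 13/30, 1/6)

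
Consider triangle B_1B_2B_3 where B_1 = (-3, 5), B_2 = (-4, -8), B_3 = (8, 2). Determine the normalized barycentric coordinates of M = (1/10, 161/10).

Signed area of the reference triangle: [B_1B_2B_3] = ½·((-3)·(-8−2) + (-4)·(2−5) + 8·(5−(-8))) = ½·(30 + 12 + 104) = 73.
[MB_2B_3] = ½·((1/10)·(-8−2) + (-4)·(2−(161/10)) + 8·(161/10−(-8))) = ½·(-1 + 282/5 + 964/5) = 1241/10, so the B_1-coordinate is (1241/10)/73 = 17/10.
[B_1MB_3] = ½·((-3)·(161/10−2) + (1/10)·(2−5) + 8·(5−(161/10))) = ½·(-423/10 − 3/10 − 444/5) = -657/10, so the B_2-coordinate is -9/10.
[B_1B_2M] = ½·((-3)·(-8−(161/10)) + (-4)·(161/10−5) + (1/10)·(5−(-8))) = ½·(723/10 − 222/5 + 13/10) = 73/5, so the B_3-coordinate is 1/5.

(17/10, -9/10, 1/5)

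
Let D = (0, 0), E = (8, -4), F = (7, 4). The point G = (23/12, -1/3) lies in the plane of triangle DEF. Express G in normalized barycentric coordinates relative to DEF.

Signed area of the reference triangle: [DEF] = ½·(0·(-4−4) + 8·(4−0) + 7·(0−(-4))) = ½·(0 + 32 + 28) = 30.
[GEF] = ½·((23/12)·(-4−4) + 8·(4−(-1/3)) + 7·(-1/3−(-4))) = ½·(-46/3 + 104/3 + 77/3) = 45/2, so the D-coordinate is (45/2)/30 = 3/4.
[DGF] = ½·(0·(-1/3−4) + (23/12)·(4−0) + 7·(0−(-1/3))) = ½·(0 + 23/3 + 7/3) = 5, so the E-coordinate is 1/6.
[DEG] = ½·(0·(-4−(-1/3)) + 8·(-1/3−0) + (23/12)·(0−(-4))) = ½·(0 − 8/3 + 23/3) = 5/2, so the F-coordinate is 1/12.
Check: 3/4 + 1/6 + 1/12 = 1.

(3/4, 1/6, 1/12)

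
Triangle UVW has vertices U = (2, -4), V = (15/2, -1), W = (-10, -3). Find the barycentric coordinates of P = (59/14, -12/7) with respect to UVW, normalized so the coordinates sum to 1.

Signed area of the reference triangle: [UVW] = ½·(2·(-1−(-3)) + (15/2)·(-3−(-4)) + (-10)·(-4−(-1))) = ½·(4 + 15/2 + 30) = 83/4.
[PVW] = ½·((59/14)·(-1−(-3)) + (15/2)·(-3−(-12/7)) + (-10)·(-12/7−(-1))) = ½·(59/7 − 135/14 + 50/7) = 83/28, so the U-coordinate is (83/28)/(83/4) = 1/7.
[UPW] = ½·(2·(-12/7−(-3)) + (59/14)·(-3−(-4)) + (-10)·(-4−(-12/7))) = ½·(18/7 + 59/14 + 160/7) = 415/28, so the V-coordinate is 5/7.
[UVP] = ½·(2·(-1−(-12/7)) + (15/2)·(-12/7−(-4)) + (59/14)·(-4−(-1))) = ½·(10/7 + 120/7 − 177/14) = 83/28, so the W-coordinate is 1/7.

(1/7, 5/7, 1/7)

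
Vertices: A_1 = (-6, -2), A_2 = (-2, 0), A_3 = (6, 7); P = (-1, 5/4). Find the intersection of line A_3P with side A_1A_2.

(-10/3, -2/3)

Barycentric coordinates of P with respect to A_1A_2A_3: (1/4, 1/2, 1/4).
On side A_1A_2 the A_3-coordinate is zero; dropping P's A_3-weight 1/4 and renormalizing the remaining 1/4 : 1/2 gives weights 1/3, 2/3 on A_1, A_2.
Q = (1/3)·(-6, -2) + (2/3)·(-2, 0) = (-10/3, -2/3).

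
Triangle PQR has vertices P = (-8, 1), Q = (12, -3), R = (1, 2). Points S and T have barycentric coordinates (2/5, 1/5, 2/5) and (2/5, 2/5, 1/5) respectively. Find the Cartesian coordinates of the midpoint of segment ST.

Barycentric coordinates of the midpoint are the average: (2/5, 3/10, 3/10).
Converting: (2/5)·P + (3/10)·Q + (3/10)·R = (7/10, 1/10).

(7/10, 1/10)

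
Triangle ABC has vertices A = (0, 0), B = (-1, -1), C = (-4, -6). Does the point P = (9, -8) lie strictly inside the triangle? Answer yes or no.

no

Barycentric coordinates of P: (71/2, -43, 17/2).
The three coordinates are positive, negative, positive; a point is interior exactly when all three are positive.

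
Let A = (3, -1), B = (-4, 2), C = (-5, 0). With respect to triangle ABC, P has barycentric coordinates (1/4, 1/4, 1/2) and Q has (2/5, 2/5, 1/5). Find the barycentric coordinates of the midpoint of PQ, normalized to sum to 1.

Since both coordinate triples sum to 1, the midpoint's barycentrics are the componentwise average.
(1/4+2/5)/2 = 13/40; similarly 13/40 and 7/20.

(13/40, 13/40, 7/20)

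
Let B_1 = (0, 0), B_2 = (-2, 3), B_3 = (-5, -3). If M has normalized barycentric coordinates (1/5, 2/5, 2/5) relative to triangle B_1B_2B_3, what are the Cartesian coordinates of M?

(-14/5, 0)

M = (1/5)·B_1 + (2/5)·B_2 + (2/5)·B_3.
x-coordinate: (1/5)·0 + (2/5)·(-2) + (2/5)·(-5) = -14/5.
y-coordinate: (1/5)·0 + (2/5)·3 + (2/5)·(-3) = 0.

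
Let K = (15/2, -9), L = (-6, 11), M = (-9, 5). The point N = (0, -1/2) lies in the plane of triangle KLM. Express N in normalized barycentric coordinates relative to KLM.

(1/2, 1/4, 1/4)

Signed area of the reference triangle: [KLM] = ½·((15/2)·(11−5) + (-6)·(5−(-9)) + (-9)·(-9−11)) = ½·(45 − 84 + 180) = 141/2.
[NLM] = ½·(0·(11−5) + (-6)·(5−(-1/2)) + (-9)·(-1/2−11)) = ½·(0 − 33 + 207/2) = 141/4, so the K-coordinate is (141/4)/(141/2) = 1/2.
[KNM] = ½·((15/2)·(-1/2−5) + 0·(5−(-9)) + (-9)·(-9−(-1/2))) = ½·(-165/4 + 0 + 153/2) = 141/8, so the L-coordinate is 1/4.
[KLN] = ½·((15/2)·(11−(-1/2)) + (-6)·(-1/2−(-9)) + 0·(-9−11)) = ½·(345/4 − 51 + 0) = 141/8, so the M-coordinate is 1/4.
Check: 1/2 + 1/4 + 1/4 = 1.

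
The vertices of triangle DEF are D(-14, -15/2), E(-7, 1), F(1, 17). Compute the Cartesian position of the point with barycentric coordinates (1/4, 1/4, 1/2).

(-19/4, 55/8)

G = (1/4)·D + (1/4)·E + (1/2)·F.
x-coordinate: (1/4)·(-14) + (1/4)·(-7) + (1/2)·1 = -19/4.
y-coordinate: (1/4)·(-15/2) + (1/4)·1 + (1/2)·17 = 55/8.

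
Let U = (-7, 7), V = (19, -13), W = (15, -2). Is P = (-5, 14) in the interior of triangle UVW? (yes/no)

no

Barycentric coordinates of P: (78/103, -86/103, 111/103).
The three coordinates are positive, negative, positive; a point is interior exactly when all three are positive.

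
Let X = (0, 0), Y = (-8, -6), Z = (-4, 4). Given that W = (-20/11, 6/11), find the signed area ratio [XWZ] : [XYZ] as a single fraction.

1/11

[XYZ] = ½·(0·(-6−4) + (-8)·(4−0) + (-4)·(0−(-6))) = ½·(0 − 32 − 24) = -28.
[XWZ] = ½·(0·(6/11−4) + (-20/11)·(4−0) + (-4)·(0−(6/11))) = ½·(0 − 80/11 + 24/11) = -28/11, so the ratio is (-28/11)/(-28) = 1/11.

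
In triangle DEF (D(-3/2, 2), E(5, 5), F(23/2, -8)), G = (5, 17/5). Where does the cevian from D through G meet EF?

(103/18, 32/9)

Barycentric coordinates of G with respect to DEF: (1/10, 4/5, 1/10).
On side EF the D-coordinate is zero; dropping G's D-weight 1/10 and renormalizing the remaining 4/5 : 1/10 gives weights 8/9, 1/9 on E, F.
H = (8/9)·(5, 5) + (1/9)·(23/2, -8) = (103/18, 32/9).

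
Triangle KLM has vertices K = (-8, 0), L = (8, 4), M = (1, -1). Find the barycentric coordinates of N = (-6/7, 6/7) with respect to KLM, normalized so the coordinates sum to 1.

Signed area of the reference triangle: [KLM] = ½·((-8)·(4−(-1)) + 8·(-1−0) + 1·(0−4)) = ½·(-40 − 8 − 4) = -26.
[NLM] = ½·((-6/7)·(4−(-1)) + 8·(-1−(6/7)) + 1·(6/7−4)) = ½·(-30/7 − 104/7 − 22/7) = -78/7, so the K-coordinate is (-78/7)/(-26) = 3/7.
[KNM] = ½·((-8)·(6/7−(-1)) + (-6/7)·(-1−0) + 1·(0−(6/7))) = ½·(-104/7 + 6/7 − 6/7) = -52/7, so the L-coordinate is 2/7.
[KLN] = ½·((-8)·(4−(6/7)) + 8·(6/7−0) + (-6/7)·(0−4)) = ½·(-176/7 + 48/7 + 24/7) = -52/7, so the M-coordinate is 2/7.
Check: 3/7 + 2/7 + 2/7 = 1.

(3/7, 2/7, 2/7)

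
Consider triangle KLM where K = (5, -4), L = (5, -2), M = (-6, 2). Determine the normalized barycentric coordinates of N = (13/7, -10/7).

Signed area of the reference triangle: [KLM] = ½·(5·(-2−2) + 5·(2−(-4)) + (-6)·(-4−(-2))) = ½·(-20 + 30 + 12) = 11.
[NLM] = ½·((13/7)·(-2−2) + 5·(2−(-10/7)) + (-6)·(-10/7−(-2))) = ½·(-52/7 + 120/7 − 24/7) = 22/7, so the K-coordinate is (22/7)/11 = 2/7.
[KNM] = ½·(5·(-10/7−2) + (13/7)·(2−(-4)) + (-6)·(-4−(-10/7))) = ½·(-120/7 + 78/7 + 108/7) = 33/7, so the L-coordinate is 3/7.
[KLN] = ½·(5·(-2−(-10/7)) + 5·(-10/7−(-4)) + (13/7)·(-4−(-2))) = ½·(-20/7 + 90/7 − 26/7) = 22/7, so the M-coordinate is 2/7.

(2/7, 3/7, 2/7)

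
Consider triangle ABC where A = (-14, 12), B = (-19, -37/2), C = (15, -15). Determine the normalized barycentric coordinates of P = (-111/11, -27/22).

Signed area of the reference triangle: [ABC] = ½·((-14)·(-37/2−(-15)) + (-19)·(-15−12) + 15·(12−(-37/2))) = ½·(49 + 513 + 915/2) = 2039/4.
[PBC] = ½·((-111/11)·(-37/2−(-15)) + (-19)·(-15−(-27/22)) + 15·(-27/22−(-37/2))) = ½·(777/22 + 5757/22 + 2850/11) = 6117/22, so the A-coordinate is (6117/22)/(2039/4) = 6/11.
[APC] = ½·((-14)·(-27/22−(-15)) + (-111/11)·(-15−12) + 15·(12−(-27/22))) = ½·(-2121/11 + 2997/11 + 4365/22) = 6117/44, so the B-coordinate is 3/11.
[ABP] = ½·((-14)·(-37/2−(-27/22)) + (-19)·(-27/22−12) + (-111/11)·(12−(-37/2))) = ½·(2660/11 + 5529/22 − 6771/22) = 2039/22, so the C-coordinate is 2/11.
Check: 6/11 + 3/11 + 2/11 = 1.

(6/11, 3/11, 2/11)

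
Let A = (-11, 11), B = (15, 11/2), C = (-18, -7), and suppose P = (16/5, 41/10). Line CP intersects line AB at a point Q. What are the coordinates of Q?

(17/2, 55/8)

Barycentric coordinates of P with respect to ABC: (1/5, 3/5, 1/5).
On side AB the C-coordinate is zero; dropping P's C-weight 1/5 and renormalizing the remaining 1/5 : 3/5 gives weights 1/4, 3/4 on A, B.
Q = (1/4)·(-11, 11) + (3/4)·(15, 11/2) = (17/2, 55/8).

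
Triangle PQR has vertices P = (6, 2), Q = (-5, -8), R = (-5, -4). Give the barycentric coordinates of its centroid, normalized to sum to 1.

The centroid is the average of the vertices, so each weight is 1/3.

(1/3, 1/3, 1/3)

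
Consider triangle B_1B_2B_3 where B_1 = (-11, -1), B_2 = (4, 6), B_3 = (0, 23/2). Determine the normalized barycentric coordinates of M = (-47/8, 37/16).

Signed area of the reference triangle: [B_1B_2B_3] = ½·((-11)·(6−(23/2)) + 4·(23/2−(-1)) + 0·(-1−6)) = ½·(121/2 + 50 + 0) = 221/4.
[MB_2B_3] = ½·((-47/8)·(6−(23/2)) + 4·(23/2−(37/16)) + 0·(37/16−6)) = ½·(517/16 + 147/4 + 0) = 1105/32, so the B_1-coordinate is (1105/32)/(221/4) = 5/8.
[B_1MB_3] = ½·((-11)·(37/16−(23/2)) + (-47/8)·(23/2−(-1)) + 0·(-1−(37/16))) = ½·(1617/16 − 1175/16 + 0) = 221/16, so the B_2-coordinate is 1/4.
[B_1B_2M] = ½·((-11)·(6−(37/16)) + 4·(37/16−(-1)) + (-47/8)·(-1−6)) = ½·(-649/16 + 53/4 + 329/8) = 221/32, so the B_3-coordinate is 1/8.
Check: 5/8 + 1/4 + 1/8 = 1.

(5/8, 1/4, 1/8)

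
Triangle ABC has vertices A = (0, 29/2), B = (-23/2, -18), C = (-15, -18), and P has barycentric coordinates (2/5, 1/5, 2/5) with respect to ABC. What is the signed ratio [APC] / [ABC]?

1/5

The signed ratio [APC]/[ABC] equals the barycentric coordinate of P at vertex B, which is 1/5.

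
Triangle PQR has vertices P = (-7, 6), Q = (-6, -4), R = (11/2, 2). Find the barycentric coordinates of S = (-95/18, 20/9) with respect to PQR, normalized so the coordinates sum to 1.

Signed area of the reference triangle: [PQR] = ½·((-7)·(-4−2) + (-6)·(2−6) + (11/2)·(6−(-4))) = ½·(42 + 24 + 55) = 121/2.
[SQR] = ½·((-95/18)·(-4−2) + (-6)·(2−(20/9)) + (11/2)·(20/9−(-4))) = ½·(95/3 + 4/3 + 308/9) = 605/18, so the P-coordinate is (605/18)/(121/2) = 5/9.
[PSR] = ½·((-7)·(20/9−2) + (-95/18)·(2−6) + (11/2)·(6−(20/9))) = ½·(-14/9 + 190/9 + 187/9) = 121/6, so the Q-coordinate is 1/3.
[PQS] = ½·((-7)·(-4−(20/9)) + (-6)·(20/9−6) + (-95/18)·(6−(-4))) = ½·(392/9 + 68/3 − 475/9) = 121/18, so the R-coordinate is 1/9.

(5/9, 1/3, 1/9)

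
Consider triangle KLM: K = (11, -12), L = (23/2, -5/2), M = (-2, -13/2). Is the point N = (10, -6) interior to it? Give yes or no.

yes

Barycentric coordinates of N: (33/101, 58/101, 10/101).
The three coordinates are positive, positive, positive; a point is interior exactly when all three are positive.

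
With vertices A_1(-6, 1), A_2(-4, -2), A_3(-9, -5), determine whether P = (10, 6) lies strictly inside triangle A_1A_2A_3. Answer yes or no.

no

Barycentric coordinates of P: (-2/21, 27/7, -58/21).
The three coordinates are negative, positive, negative; a point is interior exactly when all three are positive.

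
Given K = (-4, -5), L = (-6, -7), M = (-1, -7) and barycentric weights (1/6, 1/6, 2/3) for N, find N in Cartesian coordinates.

(-7/3, -20/3)

N = (1/6)·K + (1/6)·L + (2/3)·M.
x-coordinate: (1/6)·(-4) + (1/6)·(-6) + (2/3)·(-1) = -7/3.
y-coordinate: (1/6)·(-5) + (1/6)·(-7) + (2/3)·(-7) = -20/3.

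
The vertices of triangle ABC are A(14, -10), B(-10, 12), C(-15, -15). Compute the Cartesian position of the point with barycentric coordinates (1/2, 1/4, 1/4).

P = (1/2)·A + (1/4)·B + (1/4)·C.
x-coordinate: (1/2)·14 + (1/4)·(-10) + (1/4)·(-15) = 3/4.
y-coordinate: (1/2)·(-10) + (1/4)·12 + (1/4)·(-15) = -23/4.

(3/4, -23/4)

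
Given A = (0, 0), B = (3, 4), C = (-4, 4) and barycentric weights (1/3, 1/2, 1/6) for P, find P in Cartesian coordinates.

P = (1/3)·A + (1/2)·B + (1/6)·C.
x-coordinate: (1/3)·0 + (1/2)·3 + (1/6)·(-4) = 5/6.
y-coordinate: (1/3)·0 + (1/2)·4 + (1/6)·4 = 8/3.

(5/6, 8/3)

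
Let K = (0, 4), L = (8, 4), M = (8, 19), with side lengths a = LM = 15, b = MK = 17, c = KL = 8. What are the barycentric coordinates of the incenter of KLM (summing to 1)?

The incenter has barycentric coordinates proportional to the opposite side lengths: (15 : 17 : 8).
Normalizing by 15+17+8 = 40 gives (3/8, 17/40, 1/5).

(3/8, 17/40, 1/5)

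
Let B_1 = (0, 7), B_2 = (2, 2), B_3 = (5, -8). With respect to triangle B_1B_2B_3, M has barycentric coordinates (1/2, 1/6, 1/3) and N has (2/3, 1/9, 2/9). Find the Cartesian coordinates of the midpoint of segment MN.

(5/3, 77/36)

Barycentric coordinates of the midpoint are the average: (7/12, 5/36, 5/18).
Converting: (7/12)·B_1 + (5/36)·B_2 + (5/18)·B_3 = (5/3, 77/36).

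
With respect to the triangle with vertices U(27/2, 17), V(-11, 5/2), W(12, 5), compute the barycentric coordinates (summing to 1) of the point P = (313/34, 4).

Signed area of the reference triangle: [UVW] = ½·((27/2)·(5/2−5) + (-11)·(5−17) + 12·(17−(5/2))) = ½·(-135/4 + 132 + 174) = 1089/8.
[PVW] = ½·((313/34)·(5/2−5) + (-11)·(5−4) + 12·(4−(5/2))) = ½·(-1565/68 − 11 + 18) = -1089/136, so the U-coordinate is (-1089/136)/(1089/8) = -1/17.
[UPW] = ½·((27/2)·(4−5) + (313/34)·(5−17) + 12·(17−4)) = ½·(-27/2 − 1878/17 + 156) = 1089/68, so the V-coordinate is 2/17.
[UVP] = ½·((27/2)·(5/2−4) + (-11)·(4−17) + (313/34)·(17−(5/2))) = ½·(-81/4 + 143 + 9077/68) = 2178/17, so the W-coordinate is 16/17.
Check: -1/17 + 2/17 + 16/17 = 1.

(-1/17, 2/17, 16/17)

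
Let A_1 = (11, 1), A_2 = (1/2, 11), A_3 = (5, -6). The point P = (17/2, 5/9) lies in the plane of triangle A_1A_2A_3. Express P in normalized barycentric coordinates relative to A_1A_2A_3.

Signed area of the reference triangle: [A_1A_2A_3] = ½·(11·(11−(-6)) + (1/2)·(-6−1) + 5·(1−11)) = ½·(187 − 7/2 − 50) = 267/4.
[PA_2A_3] = ½·((17/2)·(11−(-6)) + (1/2)·(-6−(5/9)) + 5·(5/9−11)) = ½·(289/2 − 59/18 − 470/9) = 89/2, so the A_1-coordinate is (89/2)/(267/4) = 2/3.
[A_1PA_3] = ½·(11·(5/9−(-6)) + (17/2)·(-6−1) + 5·(1−(5/9))) = ½·(649/9 − 119/2 + 20/9) = 89/12, so the A_2-coordinate is 1/9.
[A_1A_2P] = ½·(11·(11−(5/9)) + (1/2)·(5/9−1) + (17/2)·(1−11)) = ½·(1034/9 − 2/9 − 85) = 89/6, so the A_3-coordinate is 2/9.

(2/3, 1/9, 2/9)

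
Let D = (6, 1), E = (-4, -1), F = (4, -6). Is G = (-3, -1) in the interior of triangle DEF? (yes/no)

Barycentric coordinates of G: (5/66, 59/66, 1/33).
The three coordinates are positive, positive, positive; a point is interior exactly when all three are positive.

yes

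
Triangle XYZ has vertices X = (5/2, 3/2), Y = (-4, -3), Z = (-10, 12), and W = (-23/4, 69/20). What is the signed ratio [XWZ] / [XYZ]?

[XYZ] = ½·((5/2)·(-3−12) + (-4)·(12−(3/2)) + (-10)·(3/2−(-3))) = ½·(-75/2 − 42 − 45) = -249/4.
[XWZ] = ½·((5/2)·(69/20−12) + (-23/4)·(12−(3/2)) + (-10)·(3/2−(69/20))) = ½·(-171/8 − 483/8 + 39/2) = -249/8, so the ratio is (-249/8)/(-249/4) = 1/2.

1/2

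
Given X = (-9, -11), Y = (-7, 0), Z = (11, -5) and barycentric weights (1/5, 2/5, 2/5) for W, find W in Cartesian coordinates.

(-1/5, -21/5)

W = (1/5)·X + (2/5)·Y + (2/5)·Z.
x-coordinate: (1/5)·(-9) + (2/5)·(-7) + (2/5)·11 = -1/5.
y-coordinate: (1/5)·(-11) + (2/5)·0 + (2/5)·(-5) = -21/5.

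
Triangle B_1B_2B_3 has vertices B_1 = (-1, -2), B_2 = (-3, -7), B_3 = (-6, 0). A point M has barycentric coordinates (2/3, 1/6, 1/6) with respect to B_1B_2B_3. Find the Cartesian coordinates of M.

M = (2/3)·B_1 + (1/6)·B_2 + (1/6)·B_3.
x-coordinate: (2/3)·(-1) + (1/6)·(-3) + (1/6)·(-6) = -13/6.
y-coordinate: (2/3)·(-2) + (1/6)·(-7) + (1/6)·0 = -5/2.

(-13/6, -5/2)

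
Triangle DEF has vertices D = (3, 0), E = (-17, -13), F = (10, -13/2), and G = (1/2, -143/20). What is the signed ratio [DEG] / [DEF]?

[DEF] = ½·(3·(-13−(-13/2)) + (-17)·(-13/2−0) + 10·(0−(-13))) = ½·(-39/2 + 221/2 + 130) = 221/2.
[DEG] = ½·(3·(-13−(-143/20)) + (-17)·(-143/20−0) + (1/2)·(0−(-13))) = ½·(-351/20 + 2431/20 + 13/2) = 221/4, so the ratio is (221/4)/(221/2) = 1/2.

1/2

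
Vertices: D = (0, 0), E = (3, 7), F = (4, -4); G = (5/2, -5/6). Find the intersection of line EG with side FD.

(12/5, -12/5)

Barycentric coordinates of G with respect to DEF: (1/3, 1/6, 1/2).
On side FD the E-coordinate is zero; dropping G's E-weight 1/6 and renormalizing the remaining 1/2 : 1/3 gives weights 3/5, 2/5 on F, D.
H = (3/5)·(4, -4) + (2/5)·(0, 0) = (12/5, -12/5).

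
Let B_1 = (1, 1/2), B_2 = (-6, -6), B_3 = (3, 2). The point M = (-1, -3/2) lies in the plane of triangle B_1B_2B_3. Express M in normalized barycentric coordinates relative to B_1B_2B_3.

Signed area of the reference triangle: [B_1B_2B_3] = ½·(1·(-6−2) + (-6)·(2−(1/2)) + 3·(1/2−(-6))) = ½·(-8 − 9 + 39/2) = 5/4.
[MB_2B_3] = ½·((-1)·(-6−2) + (-6)·(2−(-3/2)) + 3·(-3/2−(-6))) = ½·(8 − 21 + 27/2) = 1/4, so the B_1-coordinate is (1/4)/(5/4) = 1/5.
[B_1MB_3] = ½·(1·(-3/2−2) + (-1)·(2−(1/2)) + 3·(1/2−(-3/2))) = ½·(-7/2 − 3/2 + 6) = 1/2, so the B_2-coordinate is 2/5.
[B_1B_2M] = ½·(1·(-6−(-3/2)) + (-6)·(-3/2−(1/2)) + (-1)·(1/2−(-6))) = ½·(-9/2 + 12 − 13/2) = 1/2, so the B_3-coordinate is 2/5.
Check: 1/5 + 2/5 + 2/5 = 1.

(1/5, 2/5, 2/5)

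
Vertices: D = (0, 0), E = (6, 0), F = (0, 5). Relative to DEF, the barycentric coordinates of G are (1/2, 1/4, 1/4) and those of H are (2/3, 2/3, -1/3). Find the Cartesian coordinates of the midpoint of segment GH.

(11/4, -5/24)

Barycentric coordinates of the midpoint are the average: (7/12, 11/24, -1/24).
Converting: (7/12)·D + (11/24)·E + (-1/24)·F = (11/4, -5/24).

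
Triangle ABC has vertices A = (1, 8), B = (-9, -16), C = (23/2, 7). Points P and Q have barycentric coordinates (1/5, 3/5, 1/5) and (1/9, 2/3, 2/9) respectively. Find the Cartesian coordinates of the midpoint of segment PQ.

(-187/60, -667/90)

Barycentric coordinates of the midpoint are the average: (7/45, 19/30, 19/90).
Converting: (7/45)·A + (19/30)·B + (19/90)·C = (-187/60, -667/90).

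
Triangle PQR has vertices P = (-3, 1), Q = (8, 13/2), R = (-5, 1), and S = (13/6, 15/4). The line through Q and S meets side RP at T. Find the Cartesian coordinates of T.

(-11/3, 1)

Barycentric coordinates of S with respect to PQR: (1/3, 1/2, 1/6).
On side RP the Q-coordinate is zero; dropping S's Q-weight 1/2 and renormalizing the remaining 1/6 : 1/3 gives weights 1/3, 2/3 on R, P.
T = (1/3)·(-5, 1) + (2/3)·(-3, 1) = (-11/3, 1).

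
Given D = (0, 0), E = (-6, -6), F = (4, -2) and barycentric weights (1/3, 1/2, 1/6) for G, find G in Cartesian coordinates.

G = (1/3)·D + (1/2)·E + (1/6)·F.
x-coordinate: (1/3)·0 + (1/2)·(-6) + (1/6)·4 = -7/3.
y-coordinate: (1/3)·0 + (1/2)·(-6) + (1/6)·(-2) = -10/3.

(-7/3, -10/3)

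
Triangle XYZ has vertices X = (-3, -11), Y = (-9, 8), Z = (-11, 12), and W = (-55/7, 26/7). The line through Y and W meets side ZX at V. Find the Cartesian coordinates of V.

(-7, 1/2)

Barycentric coordinates of W with respect to XYZ: (2/7, 3/7, 2/7).
On side ZX the Y-coordinate is zero; dropping W's Y-weight 3/7 and renormalizing the remaining 2/7 : 2/7 gives weights 1/2, 1/2 on Z, X.
V = (1/2)·(-11, 12) + (1/2)·(-3, -11) = (-7, 1/2).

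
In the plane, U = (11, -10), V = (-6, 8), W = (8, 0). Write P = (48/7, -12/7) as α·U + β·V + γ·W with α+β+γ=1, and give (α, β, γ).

Signed area of the reference triangle: [UVW] = ½·(11·(8−0) + (-6)·(0−(-10)) + 8·(-10−8)) = ½·(88 − 60 − 144) = -58.
[PVW] = ½·((48/7)·(8−0) + (-6)·(0−(-12/7)) + 8·(-12/7−8)) = ½·(384/7 − 72/7 − 544/7) = -116/7, so the U-coordinate is (-116/7)/(-58) = 2/7.
[UPW] = ½·(11·(-12/7−0) + (48/7)·(0−(-10)) + 8·(-10−(-12/7))) = ½·(-132/7 + 480/7 − 464/7) = -58/7, so the V-coordinate is 1/7.
[UVP] = ½·(11·(8−(-12/7)) + (-6)·(-12/7−(-10)) + (48/7)·(-10−8)) = ½·(748/7 − 348/7 − 864/7) = -232/7, so the W-coordinate is 4/7.

(2/7, 1/7, 4/7)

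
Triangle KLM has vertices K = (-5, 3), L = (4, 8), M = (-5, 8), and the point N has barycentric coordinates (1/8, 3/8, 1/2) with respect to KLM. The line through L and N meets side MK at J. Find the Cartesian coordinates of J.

Line LN meets MK where the L-coordinate vanishes; zeroing N's L-weight and renormalizing leaves M, K-weights 1/2 : 1/8 → (4/5, 1/5).
So J = (4/5)·M + (1/5)·K = (-5, 7).

(-5, 7)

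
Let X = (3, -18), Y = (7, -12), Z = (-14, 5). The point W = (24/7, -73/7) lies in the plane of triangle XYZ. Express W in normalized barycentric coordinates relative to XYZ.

(1/7, 5/7, 1/7)

Signed area of the reference triangle: [XYZ] = ½·(3·(-12−5) + 7·(5−(-18)) + (-14)·(-18−(-12))) = ½·(-51 + 161 + 84) = 97.
[WYZ] = ½·((24/7)·(-12−5) + 7·(5−(-73/7)) + (-14)·(-73/7−(-12))) = ½·(-408/7 + 108 − 22) = 97/7, so the X-coordinate is (97/7)/97 = 1/7.
[XWZ] = ½·(3·(-73/7−5) + (24/7)·(5−(-18)) + (-14)·(-18−(-73/7))) = ½·(-324/7 + 552/7 + 106) = 485/7, so the Y-coordinate is 5/7.
[XYW] = ½·(3·(-12−(-73/7)) + 7·(-73/7−(-18)) + (24/7)·(-18−(-12))) = ½·(-33/7 + 53 − 144/7) = 97/7, so the Z-coordinate is 1/7.
Check: 1/7 + 5/7 + 1/7 = 1.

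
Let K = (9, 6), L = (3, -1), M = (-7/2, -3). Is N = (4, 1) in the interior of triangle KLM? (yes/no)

Barycentric coordinates of N: (22/67, 35/67, 10/67).
The three coordinates are positive, positive, positive; a point is interior exactly when all three are positive.

yes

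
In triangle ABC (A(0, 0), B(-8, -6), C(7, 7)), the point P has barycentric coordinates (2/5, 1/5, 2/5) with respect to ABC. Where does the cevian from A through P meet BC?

(2, 8/3)

Line AP meets BC where the A-coordinate vanishes; zeroing P's A-weight and renormalizing leaves B, C-weights 1/5 : 2/5 → (1/3, 2/3).
So Q = (1/3)·B + (2/3)·C = (2, 8/3).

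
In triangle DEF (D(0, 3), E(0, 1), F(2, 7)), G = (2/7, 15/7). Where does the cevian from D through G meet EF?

(1/3, 2)

Barycentric coordinates of G with respect to DEF: (1/7, 5/7, 1/7).
On side EF the D-coordinate is zero; dropping G's D-weight 1/7 and renormalizing the remaining 5/7 : 1/7 gives weights 5/6, 1/6 on E, F.
H = (5/6)·(0, 1) + (1/6)·(2, 7) = (1/3, 2).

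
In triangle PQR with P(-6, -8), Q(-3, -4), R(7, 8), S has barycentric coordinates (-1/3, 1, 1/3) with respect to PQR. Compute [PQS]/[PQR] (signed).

The signed ratio [PQS]/[PQR] equals the barycentric coordinate of S at vertex R, which is 1/3.

1/3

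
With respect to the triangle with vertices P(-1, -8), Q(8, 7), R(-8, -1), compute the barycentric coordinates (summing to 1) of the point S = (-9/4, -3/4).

Signed area of the reference triangle: [PQR] = ½·((-1)·(7−(-1)) + 8·(-1−(-8)) + (-8)·(-8−7)) = ½·(-8 + 56 + 120) = 84.
[SQR] = ½·((-9/4)·(7−(-1)) + 8·(-1−(-3/4)) + (-8)·(-3/4−7)) = ½·(-18 − 2 + 62) = 21, so the P-coordinate is 21/84 = 1/4.
[PSR] = ½·((-1)·(-3/4−(-1)) + (-9/4)·(-1−(-8)) + (-8)·(-8−(-3/4))) = ½·(-1/4 − 63/4 + 58) = 21, so the Q-coordinate is 1/4.
[PQS] = ½·((-1)·(7−(-3/4)) + 8·(-3/4−(-8)) + (-9/4)·(-8−7)) = ½·(-31/4 + 58 + 135/4) = 42, so the R-coordinate is 1/2.
Check: 1/4 + 1/4 + 1/2 = 1.

(1/4, 1/4, 1/2)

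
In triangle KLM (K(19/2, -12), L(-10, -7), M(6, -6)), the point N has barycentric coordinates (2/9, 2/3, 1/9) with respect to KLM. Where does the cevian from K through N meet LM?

Line KN meets LM where the K-coordinate vanishes; zeroing N's K-weight and renormalizing leaves L, M-weights 2/3 : 1/9 → (6/7, 1/7).
So J = (6/7)·L + (1/7)·M = (-54/7, -48/7).

(-54/7, -48/7)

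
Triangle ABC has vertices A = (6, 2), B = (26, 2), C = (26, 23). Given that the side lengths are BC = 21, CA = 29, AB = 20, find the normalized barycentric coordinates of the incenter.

(3/10, 29/70, 2/7)

The incenter has barycentric coordinates proportional to the opposite side lengths: (21 : 29 : 20).
Normalizing by 21+29+20 = 70 gives (3/10, 29/70, 2/7).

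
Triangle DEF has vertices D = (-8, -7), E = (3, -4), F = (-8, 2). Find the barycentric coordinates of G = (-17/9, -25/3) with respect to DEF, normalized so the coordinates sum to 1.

(7/9, 5/9, -1/3)

Signed area of the reference triangle: [DEF] = ½·((-8)·(-4−2) + 3·(2−(-7)) + (-8)·(-7−(-4))) = ½·(48 + 27 + 24) = 99/2.
[GEF] = ½·((-17/9)·(-4−2) + 3·(2−(-25/3)) + (-8)·(-25/3−(-4))) = ½·(34/3 + 31 + 104/3) = 77/2, so the D-coordinate is (77/2)/(99/2) = 7/9.
[DGF] = ½·((-8)·(-25/3−2) + (-17/9)·(2−(-7)) + (-8)·(-7−(-25/3))) = ½·(248/3 − 17 − 32/3) = 55/2, so the E-coordinate is 5/9.
[DEG] = ½·((-8)·(-4−(-25/3)) + 3·(-25/3−(-7)) + (-17/9)·(-7−(-4))) = ½·(-104/3 − 4 + 17/3) = -33/2, so the F-coordinate is -1/3.
Check: 7/9 + 5/9 − 1/3 = 1.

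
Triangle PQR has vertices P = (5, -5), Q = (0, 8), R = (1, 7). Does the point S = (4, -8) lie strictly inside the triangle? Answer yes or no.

Barycentric coordinates of S: (3/2, 3, -7/2).
The three coordinates are positive, positive, negative; a point is interior exactly when all three are positive.

no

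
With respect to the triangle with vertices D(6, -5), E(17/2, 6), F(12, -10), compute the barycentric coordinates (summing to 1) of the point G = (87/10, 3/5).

Signed area of the reference triangle: [DEF] = ½·(6·(6−(-10)) + (17/2)·(-10−(-5)) + 12·(-5−6)) = ½·(96 − 85/2 − 132) = -157/4.
[GEF] = ½·((87/10)·(6−(-10)) + (17/2)·(-10−(3/5)) + 12·(3/5−6)) = ½·(696/5 − 901/10 − 324/5) = -157/20, so the D-coordinate is (-157/20)/(-157/4) = 1/5.
[DGF] = ½·(6·(3/5−(-10)) + (87/10)·(-10−(-5)) + 12·(-5−(3/5))) = ½·(318/5 − 87/2 − 336/5) = -471/20, so the E-coordinate is 3/5.
[DEG] = ½·(6·(6−(3/5)) + (17/2)·(3/5−(-5)) + (87/10)·(-5−6)) = ½·(162/5 + 238/5 − 957/10) = -157/20, so the F-coordinate is 1/5.

(1/5, 3/5, 1/5)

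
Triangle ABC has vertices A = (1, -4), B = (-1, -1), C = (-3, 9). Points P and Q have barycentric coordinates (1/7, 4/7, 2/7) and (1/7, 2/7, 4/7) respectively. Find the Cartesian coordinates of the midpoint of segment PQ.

Barycentric coordinates of the midpoint are the average: (1/7, 3/7, 3/7).
Converting: (1/7)·A + (3/7)·B + (3/7)·C = (-11/7, 20/7).

(-11/7, 20/7)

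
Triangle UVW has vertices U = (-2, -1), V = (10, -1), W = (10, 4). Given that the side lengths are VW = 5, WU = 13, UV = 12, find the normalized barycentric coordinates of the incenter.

(1/6, 13/30, 2/5)

The incenter has barycentric coordinates proportional to the opposite side lengths: (5 : 13 : 12).
Normalizing by 5+13+12 = 30 gives (1/6, 13/30, 2/5).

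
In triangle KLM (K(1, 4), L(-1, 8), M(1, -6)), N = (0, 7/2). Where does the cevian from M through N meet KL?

Barycentric coordinates of N with respect to KLM: (1/4, 1/2, 1/4).
On side KL the M-coordinate is zero; dropping N's M-weight 1/4 and renormalizing the remaining 1/4 : 1/2 gives weights 1/3, 2/3 on K, L.
J = (1/3)·(1, 4) + (2/3)·(-1, 8) = (-1/3, 20/3).

(-1/3, 20/3)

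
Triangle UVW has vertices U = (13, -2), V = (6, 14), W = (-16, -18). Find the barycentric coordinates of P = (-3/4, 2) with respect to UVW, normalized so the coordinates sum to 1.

(1/12, 7/12, 1/3)

Signed area of the reference triangle: [UVW] = ½·(13·(14−(-18)) + 6·(-18−(-2)) + (-16)·(-2−14)) = ½·(416 − 96 + 256) = 288.
[PVW] = ½·((-3/4)·(14−(-18)) + 6·(-18−2) + (-16)·(2−14)) = ½·(-24 − 120 + 192) = 24, so the U-coordinate is 24/288 = 1/12.
[UPW] = ½·(13·(2−(-18)) + (-3/4)·(-18−(-2)) + (-16)·(-2−2)) = ½·(260 + 12 + 64) = 168, so the V-coordinate is 7/12.
[UVP] = ½·(13·(14−2) + 6·(2−(-2)) + (-3/4)·(-2−14)) = ½·(156 + 24 + 12) = 96, so the W-coordinate is 1/3.
Check: 1/12 + 7/12 + 1/3 = 1.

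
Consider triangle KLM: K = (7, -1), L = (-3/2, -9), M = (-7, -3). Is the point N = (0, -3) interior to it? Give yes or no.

yes

Barycentric coordinates of N: (42/95, 14/95, 39/95).
The three coordinates are positive, positive, positive; a point is interior exactly when all three are positive.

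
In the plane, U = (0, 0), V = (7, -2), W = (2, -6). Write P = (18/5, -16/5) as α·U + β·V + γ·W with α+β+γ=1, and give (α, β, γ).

Signed area of the reference triangle: [UVW] = ½·(0·(-2−(-6)) + 7·(-6−0) + 2·(0−(-2))) = ½·(0 − 42 + 4) = -19.
[PVW] = ½·((18/5)·(-2−(-6)) + 7·(-6−(-16/5)) + 2·(-16/5−(-2))) = ½·(72/5 − 98/5 − 12/5) = -19/5, so the U-coordinate is (-19/5)/(-19) = 1/5.
[UPW] = ½·(0·(-16/5−(-6)) + (18/5)·(-6−0) + 2·(0−(-16/5))) = ½·(0 − 108/5 + 32/5) = -38/5, so the V-coordinate is 2/5.
[UVP] = ½·(0·(-2−(-16/5)) + 7·(-16/5−0) + (18/5)·(0−(-2))) = ½·(0 − 112/5 + 36/5) = -38/5, so the W-coordinate is 2/5.

(1/5, 2/5, 2/5)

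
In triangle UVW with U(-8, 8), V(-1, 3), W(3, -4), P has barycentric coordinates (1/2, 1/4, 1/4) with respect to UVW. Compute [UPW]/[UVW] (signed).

The signed ratio [UPW]/[UVW] equals the barycentric coordinate of P at vertex V, which is 1/4.

1/4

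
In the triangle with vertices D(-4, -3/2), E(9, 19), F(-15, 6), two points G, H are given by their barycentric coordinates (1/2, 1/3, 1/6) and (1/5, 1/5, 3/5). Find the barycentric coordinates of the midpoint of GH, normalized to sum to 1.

Since both coordinate triples sum to 1, the midpoint's barycentrics are the componentwise average.
(1/2+1/5)/2 = 7/20; similarly 4/15 and 23/60.

(7/20, 4/15, 23/60)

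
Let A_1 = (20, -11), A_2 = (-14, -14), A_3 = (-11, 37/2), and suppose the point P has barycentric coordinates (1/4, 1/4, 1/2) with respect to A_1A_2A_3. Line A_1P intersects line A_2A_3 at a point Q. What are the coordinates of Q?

(-12, 23/3)

Line A_1P meets A_2A_3 where the A_1-coordinate vanishes; zeroing P's A_1-weight and renormalizing leaves A_2, A_3-weights 1/4 : 1/2 → (1/3, 2/3).
So Q = (1/3)·A_2 + (2/3)·A_3 = (-12, 23/3).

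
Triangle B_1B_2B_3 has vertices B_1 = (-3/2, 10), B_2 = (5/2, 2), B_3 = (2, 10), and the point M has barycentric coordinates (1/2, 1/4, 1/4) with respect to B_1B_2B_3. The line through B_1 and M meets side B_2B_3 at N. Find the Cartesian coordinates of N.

Line B_1M meets B_2B_3 where the B_1-coordinate vanishes; zeroing M's B_1-weight and renormalizing leaves B_2, B_3-weights 1/4 : 1/4 → (1/2, 1/2).
So N = (1/2)·B_2 + (1/2)·B_3 = (9/4, 6).

(9/4, 6)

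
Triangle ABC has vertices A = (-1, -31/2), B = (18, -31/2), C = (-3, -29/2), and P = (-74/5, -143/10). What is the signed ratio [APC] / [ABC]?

-3/5

[ABC] = ½·((-1)·(-31/2−(-29/2)) + 18·(-29/2−(-31/2)) + (-3)·(-31/2−(-31/2))) = ½·(1 + 18 + 0) = 19/2.
[APC] = ½·((-1)·(-143/10−(-29/2)) + (-74/5)·(-29/2−(-31/2)) + (-3)·(-31/2−(-143/10))) = ½·(-1/5 − 74/5 + 18/5) = -57/10, so the ratio is (-57/10)/(19/2) = -3/5.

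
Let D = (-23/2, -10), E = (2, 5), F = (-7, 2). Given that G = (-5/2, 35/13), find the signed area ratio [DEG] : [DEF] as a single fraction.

5/13

[DEF] = ½·((-23/2)·(5−2) + 2·(2−(-10)) + (-7)·(-10−5)) = ½·(-69/2 + 24 + 105) = 189/4.
[DEG] = ½·((-23/2)·(5−(35/13)) + 2·(35/13−(-10)) + (-5/2)·(-10−5)) = ½·(-345/13 + 330/13 + 75/2) = 945/52, so the ratio is (945/52)/(189/4) = 5/13.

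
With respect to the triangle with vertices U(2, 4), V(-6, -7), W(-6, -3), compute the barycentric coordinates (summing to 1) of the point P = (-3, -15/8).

Signed area of the reference triangle: [UVW] = ½·(2·(-7−(-3)) + (-6)·(-3−4) + (-6)·(4−(-7))) = ½·(-8 + 42 − 66) = -16.
[PVW] = ½·((-3)·(-7−(-3)) + (-6)·(-3−(-15/8)) + (-6)·(-15/8−(-7))) = ½·(12 + 27/4 − 123/4) = -6, so the U-coordinate is (-6)/(-16) = 3/8.
[UPW] = ½·(2·(-15/8−(-3)) + (-3)·(-3−4) + (-6)·(4−(-15/8))) = ½·(9/4 + 21 − 141/4) = -6, so the V-coordinate is 3/8.
[UVP] = ½·(2·(-7−(-15/8)) + (-6)·(-15/8−4) + (-3)·(4−(-7))) = ½·(-41/4 + 141/4 − 33) = -4, so the W-coordinate is 1/4.

(3/8, 3/8, 1/4)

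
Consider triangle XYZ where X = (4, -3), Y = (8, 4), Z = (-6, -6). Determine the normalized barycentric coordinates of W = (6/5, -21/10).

(3/10, 3/10, 2/5)

Signed area of the reference triangle: [XYZ] = ½·(4·(4−(-6)) + 8·(-6−(-3)) + (-6)·(-3−4)) = ½·(40 − 24 + 42) = 29.
[WYZ] = ½·((6/5)·(4−(-6)) + 8·(-6−(-21/10)) + (-6)·(-21/10−4)) = ½·(12 − 156/5 + 183/5) = 87/10, so the X-coordinate is (87/10)/29 = 3/10.
[XWZ] = ½·(4·(-21/10−(-6)) + (6/5)·(-6−(-3)) + (-6)·(-3−(-21/10))) = ½·(78/5 − 18/5 + 27/5) = 87/10, so the Y-coordinate is 3/10.
[XYW] = ½·(4·(4−(-21/10)) + 8·(-21/10−(-3)) + (6/5)·(-3−4)) = ½·(122/5 + 36/5 − 42/5) = 58/5, so the Z-coordinate is 2/5.
Check: 3/10 + 3/10 + 2/5 = 1.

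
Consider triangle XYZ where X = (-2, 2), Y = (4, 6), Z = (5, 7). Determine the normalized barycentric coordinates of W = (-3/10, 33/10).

Signed area of the reference triangle: [XYZ] = ½·((-2)·(6−7) + 4·(7−2) + 5·(2−6)) = ½·(2 + 20 − 20) = 1.
[WYZ] = ½·((-3/10)·(6−7) + 4·(7−(33/10)) + 5·(33/10−6)) = ½·(3/10 + 74/5 − 27/2) = 4/5, so the X-coordinate is (4/5)/1 = 4/5.
[XWZ] = ½·((-2)·(33/10−7) + (-3/10)·(7−2) + 5·(2−(33/10))) = ½·(37/5 − 3/2 − 13/2) = -3/10, so the Y-coordinate is -3/10.
[XYW] = ½·((-2)·(6−(33/10)) + 4·(33/10−2) + (-3/10)·(2−6)) = ½·(-27/5 + 26/5 + 6/5) = 1/2, so the Z-coordinate is 1/2.
Check: 4/5 − 3/10 + 1/2 = 1.

(4/5, -3/10, 1/2)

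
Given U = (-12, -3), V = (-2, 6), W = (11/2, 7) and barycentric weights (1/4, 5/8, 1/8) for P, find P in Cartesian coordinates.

(-57/16, 31/8)

P = (1/4)·U + (5/8)·V + (1/8)·W.
x-coordinate: (1/4)·(-12) + (5/8)·(-2) + (1/8)·(11/2) = -57/16.
y-coordinate: (1/4)·(-3) + (5/8)·6 + (1/8)·7 = 31/8.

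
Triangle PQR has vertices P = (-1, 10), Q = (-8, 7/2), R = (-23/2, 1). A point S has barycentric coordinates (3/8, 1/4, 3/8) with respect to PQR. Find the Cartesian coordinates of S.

(-107/16, 5)

S = (3/8)·P + (1/4)·Q + (3/8)·R.
x-coordinate: (3/8)·(-1) + (1/4)·(-8) + (3/8)·(-23/2) = -107/16.
y-coordinate: (3/8)·10 + (1/4)·(7/2) + (3/8)·1 = 5.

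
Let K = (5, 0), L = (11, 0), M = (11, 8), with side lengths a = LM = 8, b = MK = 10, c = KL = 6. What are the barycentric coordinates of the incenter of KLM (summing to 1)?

(1/3, 5/12, 1/4)

The incenter has barycentric coordinates proportional to the opposite side lengths: (8 : 10 : 6).
Normalizing by 8+10+6 = 24 gives (1/3, 5/12, 1/4).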